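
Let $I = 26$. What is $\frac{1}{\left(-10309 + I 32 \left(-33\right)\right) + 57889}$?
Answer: $\frac{1}{20124} \approx 4.9692 \cdot 10^{-5}$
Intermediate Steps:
$\frac{1}{\left(-10309 + I 32 \left(-33\right)\right) + 57889} = \frac{1}{\left(-10309 + 26 \cdot 32 \left(-33\right)\right) + 57889} = \frac{1}{\left(-10309 + 832 \left(-33\right)\right) + 57889} = \frac{1}{\left(-10309 - 27456\right) + 57889} = \frac{1}{-37765 + 57889} = \frac{1}{20124}$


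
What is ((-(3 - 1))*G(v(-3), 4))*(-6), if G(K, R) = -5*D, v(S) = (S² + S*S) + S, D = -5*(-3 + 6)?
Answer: 900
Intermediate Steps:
D = -15 (D = -5*3 = -15)
v(S) = S + 2*S² (v(S) = (S² + S²) + S = 2*S² + S = S + 2*S²)
G(K, R) = 75 (G(K, R) = -5*(-15) = 75)
((-(3 - 1))*G(v(-3), 4))*(-6) = (-(3 - 1)*75)*(-6) = (-1*2*75)*(-6) = -2*75*(-6) = -150*(-6) = 900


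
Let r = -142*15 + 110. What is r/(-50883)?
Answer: 2020/50883 ≈ 0.039699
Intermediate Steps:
r = -2020 (r = -2130 + 110 = -2020)
r/(-50883) = -2020/(-50883) = -2020*(-1/50883) = 2020/50883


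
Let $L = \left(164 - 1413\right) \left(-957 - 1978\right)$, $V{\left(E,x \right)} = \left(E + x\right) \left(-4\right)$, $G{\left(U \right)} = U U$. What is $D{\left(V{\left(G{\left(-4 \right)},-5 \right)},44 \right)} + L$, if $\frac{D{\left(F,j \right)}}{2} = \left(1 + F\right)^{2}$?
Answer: $3669513$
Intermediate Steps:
$G{\left(U \right)} = U^{2}$
$V{\left(E,x \right)} = - 4 E - 4 x$
$D{\left(F,j \right)} = 2 \left(1 + F\right)^{2}$
$L = 3665815$ ($L = \left(-1249\right) \left(-2935\right) = 3665815$)
$D{\left(V{\left(G{\left(-4 \right)},-5 \right)},44 \right)} + L = 2 \left(1 - \left(-20 + 4 \left(-4\right)^{2}\right)\right)^{2} + 3665815 = 2 \left(1 + \left(\left(-4\right) 16 + 20\right)\right)^{2} + 3665815 = 2 \left(1 + \left(-64 + 20\right)\right)^{2} + 3665815 = 2 \left(1 - 44\right)^{2} + 3665815 = 2 \left(-43\right)^{2} + 3665815 = 2 \cdot 1849 + 3665815 = 3698 + 3665815 = 3669513$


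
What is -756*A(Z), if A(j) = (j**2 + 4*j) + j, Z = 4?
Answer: -27216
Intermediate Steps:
A(j) = j**2 + 5*j
-756*A(Z) = -3024*(5 + 4) = -3024*9 = -756*36 = -27216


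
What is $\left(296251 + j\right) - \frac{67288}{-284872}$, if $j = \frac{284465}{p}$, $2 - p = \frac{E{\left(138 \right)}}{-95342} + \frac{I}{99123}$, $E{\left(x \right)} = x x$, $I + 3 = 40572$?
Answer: $\frac{2405547178857739795}{5285418552001} \approx 4.5513 \cdot 10^{5}$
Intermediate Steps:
$I = 40569$ ($I = -3 + 40572 = 40569$)
$E{\left(x \right)} = x^{2}$
$p = \frac{148429289}{82899869}$ ($p = 2 - \left(\frac{138^{2}}{-95342} + \frac{40569}{99123}\right) = 2 - \left(19044 \left(- \frac{1}{95342}\right) + 40569 \cdot \frac{1}{99123}\right) = 2 - \left(- \frac{9522}{47671} + \frac{13523}{33041}\right) = 2 - \frac{17370449}{82899869} = \frac{148429289}{82899869} \approx 1.7905$)
$j = \frac{23582111235085}{148429289}$ ($j = \frac{284465}{\frac{148429289}{82899869}} = 284465 \cdot \frac{82899869}{148429289} = \frac{23582111235085}{148429289} \approx 1.5888 \cdot 10^{5}$)
$\left(296251 + j\right) - \frac{67288}{-284872} = \left(296251 + \frac{23582111235085}{148429289}\right) - \frac{67288}{-284872} = \frac{67554436530624}{148429289} - - \frac{8411}{35609} = \frac{67554436530624}{148429289} + \frac{8411}{35609} = \frac{2405547178857739795}{5285418552001}$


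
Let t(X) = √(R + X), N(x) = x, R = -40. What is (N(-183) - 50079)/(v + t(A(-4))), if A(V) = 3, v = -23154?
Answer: 1163766348/536107753 + 50262*I*√37/536107753 ≈ 2.1708 + 0.00057028*I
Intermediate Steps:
t(X) = √(-40 + X)
(N(-183) - 50079)/(v + t(A(-4))) = (-183 - 50079)/(-23154 + √(-40 + 3)) = -50262/(-23154 + √(-37)) = -50262/(-23154 + I*√37)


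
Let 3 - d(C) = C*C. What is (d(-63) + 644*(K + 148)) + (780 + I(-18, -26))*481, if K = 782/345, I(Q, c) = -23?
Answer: 6853841/15 ≈ 4.5692e+5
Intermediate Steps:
d(C) = 3 - C**2 (d(C) = 3 - C*C = 3 - C**2)
K = 34/15 (K = 782*(1/345) = 34/15 ≈ 2.2667)
(d(-63) + 644*(K + 148)) + (780 + I(-18, -26))*481 = ((3 - 1*(-63)**2) + 644*(34/15 + 148)) + (780 - 23)*481 = ((3 - 1*3969) + 644*(2254/15)) + 757*481 = ((3 - 3969) + 1451576/15) + 364117 = (-3966 + 1451576/15) + 364117 = 1392086/15 + 364117 = 6853841/15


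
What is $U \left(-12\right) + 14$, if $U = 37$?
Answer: $-430$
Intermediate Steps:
$U \left(-12\right) + 14 = 37 \left(-12\right) + 14 = -444 + 14 = -430$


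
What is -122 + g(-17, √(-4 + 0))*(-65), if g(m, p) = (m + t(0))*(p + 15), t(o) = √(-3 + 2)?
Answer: 16583 + 1235*I ≈ 16583.0 + 1235.0*I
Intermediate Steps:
t(o) = I (t(o) = √(-1) = I)
g(m, p) = (15 + p)*(I + m) (g(m, p) = (m + I)*(p + 15) = (I + m)*(15 + p) = (15 + p)*(I + m))
-122 + g(-17, √(-4 + 0))*(-65) = -122 + (15*I + 15*(-17) + I*√(-4 + 0) - 17*√(-4 + 0))*(-65) = -122 + (15*I - 255 + I*√(-4) - 34*I)*(-65) = -122 + (15*I - 255 + I*(2*I) - 34*I)*(-65) = -122 + (15*I - 255 - 2 - 34*I)*(-65) = -122 + (-257 - 19*I)*(-65) = -122 + (16705 + 1235*I) = 16583 + 1235*I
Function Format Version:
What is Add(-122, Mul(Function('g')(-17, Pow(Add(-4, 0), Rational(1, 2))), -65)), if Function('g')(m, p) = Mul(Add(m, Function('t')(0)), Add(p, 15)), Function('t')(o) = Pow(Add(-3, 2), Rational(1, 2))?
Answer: Add(16583, Mul(1235, I)) ≈ Add(16583., Mul(1235.0, I))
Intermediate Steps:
Function('t')(o) = I (Function('t')(o) = Pow(-1, Rational(1, 2)) = I)
Function('g')(m, p) = Mul(Add(15, p), Add(I, m)) (Function('g')(m, p) = Mul(Add(m, I), Add(p, 15)) = Mul(Add(I, m), Add(15, p)) = Mul(Add(15, p), Add(I, m)))
Add(-122, Mul(Function('g')(-17, Pow(Add(-4, 0), Rational(1, 2))), -65)) = Add(-122, Mul(Add(Mul(15, I), Mul(15, -17), Mul(I, Pow(Add(-4, 0), Rational(1, 2))), Mul(-17, Pow(Add(-4, 0), Rational(1, 2)))), -65)) = Add(-122, Mul(Add(Mul(15, I), -255, Mul(I, Pow(-4, Rational(1, 2))), Mul(-17, Pow(-4, Rational(1, 2)))), -65)) = Add(-122, Mul(Add(Mul(15, I), -255, Mul(I, Mul(2, I)), Mul(-17, Mul(2, I))), -65)) = Add(-122, Mul(Add(Mul(15, I), -255, -2, Mul(-34, I)), -65)) = Add(-122, Mul(Add(-257, Mul(-19, I)), -65)) = Add(-122, Add(16705, Mul(1235, I))) = Add(16583, Mul(1235, I))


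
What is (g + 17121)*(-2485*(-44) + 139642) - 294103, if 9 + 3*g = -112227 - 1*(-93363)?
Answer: 2696180957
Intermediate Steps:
g = -6291 (g = -3 + (-112227 - 1*(-93363))/3 = -3 + (-112227 + 93363)/3 = -3 + (1/3)*(-18864) = -3 - 6288 = -6291)
(g + 17121)*(-2485*(-44) + 139642) - 294103 = (-6291 + 17121)*(-2485*(-44) + 139642) - 294103 = 10830*(109340 + 139642) - 294103 = 10830*248982 - 294103 = 2696475060 - 294103 = 2696180957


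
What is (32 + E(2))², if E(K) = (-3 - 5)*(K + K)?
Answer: 0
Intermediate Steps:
E(K) = -16*K
(32 + E(2))² = (32 - 16*2)² = (32 - 32)² = 0² = 0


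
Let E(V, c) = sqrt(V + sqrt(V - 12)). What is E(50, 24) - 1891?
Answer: -1891 + sqrt(50 + sqrt(38)) ≈ -1883.5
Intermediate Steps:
E(V, c) = sqrt(V + sqrt(-12 + V))
E(50, 24) - 1891 = sqrt(50 + sqrt(-12 + 50)) - 1891 = sqrt(50 + sqrt(38)) - 1891 = -1891 + sqrt(50 + sqrt(38))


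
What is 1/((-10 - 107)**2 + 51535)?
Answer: 1/65224 ≈ 1.5332e-5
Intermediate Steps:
1/((-10 - 107)**2 + 51535) = 1/((-117)**2 + 51535) = 1/(13689 + 51535) = 1/65224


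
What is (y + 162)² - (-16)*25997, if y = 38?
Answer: 455952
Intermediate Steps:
(y + 162)² - (-16)*25997 = (38 + 162)² - (-16)*25997 = 200² - 1*(-415952) = 40000 + 415952 = 455952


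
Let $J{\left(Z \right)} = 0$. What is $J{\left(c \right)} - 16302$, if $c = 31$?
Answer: $-16302$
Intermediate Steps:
$J{\left(c \right)} - 16302 = 0 - 16302 = -16302$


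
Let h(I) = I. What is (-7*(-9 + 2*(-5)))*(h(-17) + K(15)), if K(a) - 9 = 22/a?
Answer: -13034/15 ≈ -868.93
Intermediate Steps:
K(a) = 9 + 22/a
(-7*(-9 + 2*(-5)))*(h(-17) + K(15)) = (-7*(-9 + 2*(-5)))*(-17 + (9 + 22/15)) = (-7*(-9 - 10))*(-17 + (9 + 22*(1/15))) = (-7*(-19))*(-17 + (9 + 22/15)) = 133*(-17 + 157/15) = 133*(-98/15) = -13034/15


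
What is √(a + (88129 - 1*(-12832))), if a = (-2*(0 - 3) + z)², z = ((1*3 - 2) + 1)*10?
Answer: 3*√11293 ≈ 318.81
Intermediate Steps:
z = 20 (z = ((3 - 2) + 1)*10 = (1 + 1)*10 = 2*10 = 20)
a = 676 (a = (-2*(0 - 3) + 20)² = (-2*(-3) + 20)² = (6 + 20)² = 26² = 676)
√(a + (88129 - 1*(-12832))) = √(676 + (88129 - 1*(-12832))) = √(676 + (88129 + 12832)) = √(676 + 100961) = √101637 = 3*√11293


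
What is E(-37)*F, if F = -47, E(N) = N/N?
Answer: -47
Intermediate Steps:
E(N) = 1
E(-37)*F = 1*(-47) = -47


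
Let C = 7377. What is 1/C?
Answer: 1/7377 ≈ 0.00013556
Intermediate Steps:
1/C = 1/7377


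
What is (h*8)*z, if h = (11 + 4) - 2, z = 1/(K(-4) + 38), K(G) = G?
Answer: 52/17 ≈ 3.0588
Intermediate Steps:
z = 1/34 (z = 1/(-4 + 38) = 1/34 ≈ 0.029412)
h = 13 (h = 15 - 2 = 13)
(h*8)*z = (13*8)*(1/34) = 104*(1/34) = 52/17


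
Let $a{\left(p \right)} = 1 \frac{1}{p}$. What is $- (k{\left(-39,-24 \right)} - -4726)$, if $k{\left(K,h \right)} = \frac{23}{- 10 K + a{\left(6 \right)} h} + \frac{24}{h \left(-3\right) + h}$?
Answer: $- \frac{912226}{193} \approx -4726.6$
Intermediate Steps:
$a{\left(p \right)} = \frac{1}{p}$
$k{\left(K,h \right)} = - \frac{12}{h} + \frac{23}{- 10 K + \frac{h}{6}}$ ($k{\left(K,h \right)} = \frac{23}{- 10 K + \frac{h}{6}} + \frac{24}{h \left(-3\right) + h} = \frac{23}{- 10 K + \frac{h}{6}} + \frac{24}{- 3 h + h} = \frac{23}{- 10 K + \frac{h}{6}} + \frac{24}{\left(-2\right) h} = \frac{23}{- 10 K + \frac{h}{6}} + 24 \left(- \frac{1}{2 h}\right) = \frac{23}{- 10 K + \frac{h}{6}} - \frac{12}{h} = - \frac{12}{h} + \frac{23}{- 10 K + \frac{h}{6}}$)
$- (k{\left(-39,-24 \right)} - -4726) = - (\frac{18 \left(7 \left(-24\right) + 40 \left(-39\right)\right)}{\left(-24\right) \left(-24 - -2340\right)} - -4726) = - (18 \left(- \frac{1}{24}\right) \frac{1}{-24 + 2340} \left(-168 - 1560\right) + 4726) = - (18 \left(- \frac{1}{24}\right) \frac{1}{2316} \left(-1728\right) + 4726) = - (\frac{108}{193} + 4726) = \left(-1\right) \frac{912226}{193} = - \frac{912226}{193}$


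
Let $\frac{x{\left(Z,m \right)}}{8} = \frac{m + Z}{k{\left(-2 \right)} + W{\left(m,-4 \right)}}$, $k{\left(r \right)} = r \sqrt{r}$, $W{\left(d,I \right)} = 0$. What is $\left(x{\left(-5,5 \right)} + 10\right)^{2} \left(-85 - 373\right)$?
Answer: $-45800$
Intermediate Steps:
$k{\left(r \right)} = r^{\frac{3}{2}}$
$x{\left(Z,m \right)} = 2 i \sqrt{2} \left(Z + m\right)$ ($x{\left(Z,m \right)} = 8 \frac{m + Z}{\left(-2\right)^{\frac{3}{2}} + 0} = 8 \frac{Z + m}{- 2 i \sqrt{2} + 0} = 8 \frac{Z + m}{\left(-2\right) i \sqrt{2}} = 8 \left(Z + m\right) \frac{i \sqrt{2}}{4} = 8 \frac{i \sqrt{2} \left(Z + m\right)}{4} = 2 i \sqrt{2} \left(Z + m\right)$)
$\left(x{\left(-5,5 \right)} + 10\right)^{2} \left(-85 - 373\right) = \left(2 i \sqrt{2} \left(-5 + 5\right) + 10\right)^{2} \left(-85 - 373\right) = \left(2 i \sqrt{2} \cdot 0 + 10\right)^{2} \left(-458\right) = \left(0 + 10\right)^{2} \left(-458\right) = 10^{2} \left(-458\right) = 100 \left(-458\right) = -45800$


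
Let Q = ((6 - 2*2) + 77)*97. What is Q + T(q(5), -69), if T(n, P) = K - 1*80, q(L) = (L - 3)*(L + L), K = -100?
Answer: 7483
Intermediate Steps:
q(L) = 2*L*(-3 + L) (q(L) = (-3 + L)*(2*L) = 2*L*(-3 + L))
Q = 7663 (Q = ((6 - 4) + 77)*97 = (2 + 77)*97 = 79*97 = 7663)
T(n, P) = -180 (T(n, P) = -100 - 1*80 = -100 - 80 = -180)
Q + T(q(5), -69) = 7663 - 180 = 7483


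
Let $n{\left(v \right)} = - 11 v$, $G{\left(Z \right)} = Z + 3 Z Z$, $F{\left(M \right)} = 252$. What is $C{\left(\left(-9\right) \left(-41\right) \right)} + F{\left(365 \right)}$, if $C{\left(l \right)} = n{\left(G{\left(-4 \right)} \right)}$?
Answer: $-232$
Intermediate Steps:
$G{\left(Z \right)} = Z + 3 Z^{2}$
$C{\left(l \right)} = -484$ ($C{\left(l \right)} = - 11 \left(- 4 \left(1 + 3 \left(-4\right)\right)\right) = - 11 \left(- 4 \left(1 - 12\right)\right) = - 11 \left(\left(-4\right) \left(-11\right)\right) = \left(-11\right) 44 = -484$)
$C{\left(\left(-9\right) \left(-41\right) \right)} + F{\left(365 \right)} = -484 + 252 = -232$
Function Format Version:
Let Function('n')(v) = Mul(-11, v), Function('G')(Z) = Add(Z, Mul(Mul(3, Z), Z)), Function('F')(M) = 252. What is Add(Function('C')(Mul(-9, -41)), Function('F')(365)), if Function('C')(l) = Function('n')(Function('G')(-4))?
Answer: -232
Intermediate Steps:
Function('G')(Z) = Add(Z, Mul(3, Pow(Z, 2)))
Function('C')(l) = -484 (Function('C')(l) = Mul(-11, Mul(-4, Add(1, Mul(3, -4)))) = Mul(-11, Mul(-4, Add(1, -12))) = Mul(-11, Mul(-4, -11)) = Mul(-11, 44) = -484)
Add(Function('C')(Mul(-9, -41)), Function('F')(365)) = Add(-484, 252) = -232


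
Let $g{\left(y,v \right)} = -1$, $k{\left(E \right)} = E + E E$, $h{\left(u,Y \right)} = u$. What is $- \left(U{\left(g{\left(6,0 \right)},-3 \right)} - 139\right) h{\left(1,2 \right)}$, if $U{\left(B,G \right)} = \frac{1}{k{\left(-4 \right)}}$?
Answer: $\frac{1667}{12} \approx 138.92$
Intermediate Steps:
$k{\left(E \right)} = E + E^{2}$
$U{\left(B,G \right)} = \frac{1}{12}$ ($U{\left(B,G \right)} = \frac{1}{\left(-4\right) \left(1 - 4\right)} = \frac{1}{\left(-4\right) \left(-3\right)} = \frac{1}{12}$)
$- \left(U{\left(g{\left(6,0 \right)},-3 \right)} - 139\right) h{\left(1,2 \right)} = - \left(\frac{1}{12} - 139\right) 1 = - \frac{\left(-1667\right) 1}{12} = \left(-1\right) \left(- \frac{1667}{12}\right) = \frac{1667}{12}$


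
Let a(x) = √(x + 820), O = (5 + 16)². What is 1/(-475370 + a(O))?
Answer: -475370/225976635639 - √1261/225976635639 ≈ -2.1038e-6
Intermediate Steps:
O = 441 (O = 21² = 441)
a(x) = √(820 + x)
1/(-475370 + a(O)) = 1/(-475370 + √(820 + 441)) = 1/(-475370 + √1261)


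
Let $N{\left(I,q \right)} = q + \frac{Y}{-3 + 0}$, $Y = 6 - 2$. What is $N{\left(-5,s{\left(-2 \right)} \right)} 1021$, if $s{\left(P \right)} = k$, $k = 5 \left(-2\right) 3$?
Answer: $- \frac{95974}{3} \approx -31991.0$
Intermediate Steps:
$Y = 4$ ($Y = 6 - 2 = 4$)
$k = -30$ ($k = \left(-10\right) 3 = -30$)
$s{\left(P \right)} = -30$
$N{\left(I,q \right)} = - \frac{4}{3} + q$ ($N{\left(I,q \right)} = q + \frac{4}{-3 + 0} = q + \frac{4}{-3} = q + 4 \left(- \frac{1}{3}\right) = q - \frac{4}{3} = - \frac{4}{3} + q$)
$N{\left(-5,s{\left(-2 \right)} \right)} 1021 = \left(- \frac{4}{3} - 30\right) 1021 = \left(- \frac{94}{3}\right) 1021 = - \frac{95974}{3}$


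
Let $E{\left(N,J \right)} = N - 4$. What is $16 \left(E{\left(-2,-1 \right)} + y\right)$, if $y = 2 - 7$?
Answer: $-176$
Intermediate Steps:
$E{\left(N,J \right)} = -4 + N$ ($E{\left(N,J \right)} = N - 4 = -4 + N$)
$y = -5$
$16 \left(E{\left(-2,-1 \right)} + y\right) = 16 \left(\left(-4 - 2\right) - 5\right) = 16 \left(-6 - 5\right) = 16 \left(-11\right) = -176$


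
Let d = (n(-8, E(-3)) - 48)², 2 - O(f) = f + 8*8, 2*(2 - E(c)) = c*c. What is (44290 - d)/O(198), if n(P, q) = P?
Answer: -20577/130 ≈ -158.28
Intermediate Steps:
E(c) = 2 - c²/2 (E(c) = 2 - c*c/2 = 2 - c²/2)
O(f) = -62 - f (O(f) = 2 - (f + 8*8) = 2 - (f + 64) = 2 - (64 + f) = 2 + (-64 - f) = -62 - f)
d = 3136 (d = (-8 - 48)² = (-56)² = 3136)
(44290 - d)/O(198) = (44290 - 1*3136)/(-62 - 1*198) = (44290 - 3136)/(-62 - 198) = 41154/(-260) = 41154*(-1/260) = -20577/130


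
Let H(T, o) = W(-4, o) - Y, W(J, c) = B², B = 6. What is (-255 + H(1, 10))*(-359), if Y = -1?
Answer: 78262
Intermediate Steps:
W(J, c) = 36 (W(J, c) = 6² = 36)
H(T, o) = 37 (H(T, o) = 36 - 1*(-1) = 36 + 1 = 37)
(-255 + H(1, 10))*(-359) = (-255 + 37)*(-359) = -218*(-359) = 78262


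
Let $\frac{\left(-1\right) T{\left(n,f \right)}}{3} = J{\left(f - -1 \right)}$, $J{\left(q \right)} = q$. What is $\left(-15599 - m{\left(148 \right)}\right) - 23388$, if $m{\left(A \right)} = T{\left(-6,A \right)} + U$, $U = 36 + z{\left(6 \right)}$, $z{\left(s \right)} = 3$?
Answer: $-38579$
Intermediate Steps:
$T{\left(n,f \right)} = -3 - 3 f$ ($T{\left(n,f \right)} = - 3 \left(f - -1\right) = - 3 \left(f + 1\right) = - 3 \left(1 + f\right) = -3 - 3 f$)
$U = 39$ ($U = 36 + 3 = 39$)
$m{\left(A \right)} = 36 - 3 A$ ($m{\left(A \right)} = \left(-3 - 3 A\right) + 39 = 36 - 3 A$)
$\left(-15599 - m{\left(148 \right)}\right) - 23388 = \left(-15599 - \left(36 - 444\right)\right) - 23388 = \left(-15599 - -408\right) - 23388 = \left(-15599 + 408\right) - 23388 = -15191 - 23388 = -38579$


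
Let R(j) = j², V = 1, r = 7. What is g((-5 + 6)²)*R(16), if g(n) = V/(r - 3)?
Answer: 64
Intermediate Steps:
g(n) = ¼ (g(n) = 1/(7 - 3) = 1/4 = 1*(¼) = ¼)
g((-5 + 6)²)*R(16) = (¼)*16² = (¼)*256 = 64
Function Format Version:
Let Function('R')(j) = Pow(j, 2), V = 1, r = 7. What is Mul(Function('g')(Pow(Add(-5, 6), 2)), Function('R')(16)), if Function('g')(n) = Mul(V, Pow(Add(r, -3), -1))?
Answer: 64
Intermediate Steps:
Function('g')(n) = Rational(1, 4) (Function('g')(n) = Mul(1, Pow(Add(7, -3), -1)) = Mul(1, Pow(4, -1)) = Mul(1, Rational(1, 4)) = Rational(1, 4))
Mul(Function('g')(Pow(Add(-5, 6), 2)), Function('R')(16)) = Mul(Rational(1, 4), Pow(16, 2)) = Mul(Rational(1, 4), 256) = 64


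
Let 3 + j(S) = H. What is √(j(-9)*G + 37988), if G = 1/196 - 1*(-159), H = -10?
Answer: √7040503/14 ≈ 189.53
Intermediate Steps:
j(S) = -13 (j(S) = -3 - 10 = -13)
G = 31165/196 (G = 1/196 + 159 = 31165/196 ≈ 159.01)
√(j(-9)*G + 37988) = √(-13*31165/196 + 37988) = √(-405145/196 + 37988) = √(7040503/196) = √7040503/14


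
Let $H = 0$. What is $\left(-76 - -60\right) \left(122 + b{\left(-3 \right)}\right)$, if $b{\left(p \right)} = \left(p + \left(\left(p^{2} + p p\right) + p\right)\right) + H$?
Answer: $-2144$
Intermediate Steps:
$b{\left(p \right)} = 2 p + 2 p^{2}$ ($b{\left(p \right)} = \left(p + \left(\left(p^{2} + p p\right) + p\right)\right) + 0 = \left(p + \left(\left(p^{2} + p^{2}\right) + p\right)\right) + 0 = \left(p + \left(2 p^{2} + p\right)\right) + 0 = \left(p + \left(p + 2 p^{2}\right)\right) + 0 = \left(2 p + 2 p^{2}\right) + 0 = 2 p + 2 p^{2}$)
$\left(-76 - -60\right) \left(122 + b{\left(-3 \right)}\right) = \left(-76 - -60\right) \left(122 + 2 \left(-3\right) \left(1 - 3\right)\right) = \left(-76 + 60\right) \left(122 + 2 \left(-3\right) \left(-2\right)\right) = - 16 \left(122 + 12\right) = \left(-16\right) 134 = -2144$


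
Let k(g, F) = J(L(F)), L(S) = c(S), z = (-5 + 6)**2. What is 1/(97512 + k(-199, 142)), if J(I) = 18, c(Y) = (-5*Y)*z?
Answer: 1/97530 ≈ 1.0253e-5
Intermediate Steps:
z = 1 (z = 1**2 = 1)
c(Y) = -5*Y (c(Y) = -5*Y*1 = -5*Y)
L(S) = -5*S
k(g, F) = 18
1/(97512 + k(-199, 142)) = 1/(97512 + 18) = 1/97530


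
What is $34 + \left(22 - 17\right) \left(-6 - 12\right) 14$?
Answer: $-1226$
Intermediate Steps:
$34 + \left(22 - 17\right) \left(-6 - 12\right) 14 = 34 + 5 \left(-18\right) 14 = 34 - 1260 = -1226$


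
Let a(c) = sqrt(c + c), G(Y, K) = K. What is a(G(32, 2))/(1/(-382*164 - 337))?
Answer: -125970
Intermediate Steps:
a(c) = sqrt(2)*sqrt(c) (a(c) = sqrt(2*c) = sqrt(2)*sqrt(c))
a(G(32, 2))/(1/(-382*164 - 337)) = (sqrt(2)*sqrt(2))/(1/(-382*164 - 337)) = 2/(1/(-62648 - 337)) = 2/(1/(-62985)) = 2/(-1/62985) = 2*(-62985) = -125970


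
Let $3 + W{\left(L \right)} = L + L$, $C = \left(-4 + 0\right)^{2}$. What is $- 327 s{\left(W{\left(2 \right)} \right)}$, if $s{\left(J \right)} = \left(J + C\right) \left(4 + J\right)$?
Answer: $-27795$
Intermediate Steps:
$C = 16$ ($C = \left(-4\right)^{2} = 16$)
$W{\left(L \right)} = -3 + 2 L$ ($W{\left(L \right)} = -3 + \left(L + L\right) = -3 + 2 L$)
$s{\left(J \right)} = \left(4 + J\right) \left(16 + J\right)$ ($s{\left(J \right)} = \left(J + 16\right) \left(4 + J\right) = \left(16 + J\right) \left(4 + J\right) = \left(4 + J\right) \left(16 + J\right)$)
$- 327 s{\left(W{\left(2 \right)} \right)} = - 327 \left(64 + \left(-3 + 2 \cdot 2\right)^{2} + 20 \left(-3 + 2 \cdot 2\right)\right) = - 327 \left(64 + \left(-3 + 4\right)^{2} + 20 \left(-3 + 4\right)\right) = - 327 \left(64 + 1^{2} + 20 \cdot 1\right) = - 327 \left(64 + 1 + 20\right) = \left(-327\right) 85 = -27795$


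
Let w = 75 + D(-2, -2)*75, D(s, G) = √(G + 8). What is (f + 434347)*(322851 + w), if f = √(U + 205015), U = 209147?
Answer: 3*(107642 + 25*√6)*(434347 + 3*√46018) ≈ 1.4055e+11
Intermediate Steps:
D(s, G) = √(8 + G)
w = 75 + 75*√6 (w = 75 + √(8 - 2)*75 = 75 + √6*75 = 75 + 75*√6 ≈ 258.71)
f = 3*√46018 (f = √(209147 + 205015) = √414162 = 3*√46018 ≈ 643.55)
(f + 434347)*(322851 + w) = (3*√46018 + 434347)*(322851 + (75 + 75*√6)) = (434347 + 3*√46018)*(322926 + 75*√6) = (322926 + 75*√6)*(434347 + 3*√46018)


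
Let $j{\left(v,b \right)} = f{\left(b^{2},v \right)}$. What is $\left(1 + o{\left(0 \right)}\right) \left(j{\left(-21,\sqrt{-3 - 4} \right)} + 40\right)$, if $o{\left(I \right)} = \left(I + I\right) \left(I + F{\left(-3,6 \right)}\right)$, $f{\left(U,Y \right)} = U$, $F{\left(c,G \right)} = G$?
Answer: $33$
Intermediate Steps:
$j{\left(v,b \right)} = b^{2}$
$o{\left(I \right)} = 2 I \left(6 + I\right)$ ($o{\left(I \right)} = \left(I + I\right) \left(I + 6\right) = 2 I \left(6 + I\right)$)
$\left(1 + o{\left(0 \right)}\right) \left(j{\left(-21,\sqrt{-3 - 4} \right)} + 40\right) = \left(1 + 2 \cdot 0 \left(6 + 0\right)\right) \left(\left(\sqrt{-3 - 4}\right)^{2} + 40\right) = \left(1 + 2 \cdot 0 \cdot 6\right) \left(\left(\sqrt{-7}\right)^{2} + 40\right) = \left(1 + 0\right) \left(\left(i \sqrt{7}\right)^{2} + 40\right) = 1 \left(-7 + 40\right) = 1 \cdot 33 = 33$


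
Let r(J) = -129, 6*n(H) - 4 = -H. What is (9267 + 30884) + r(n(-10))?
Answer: 40022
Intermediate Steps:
n(H) = ⅔ - H/6 (n(H) = ⅔ + (-H)/6 = ⅔ - H/6)
(9267 + 30884) + r(n(-10)) = (9267 + 30884) - 129 = 40151 - 129 = 40022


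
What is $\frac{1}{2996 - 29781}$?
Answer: $- \frac{1}{26785} \approx -3.7334 \cdot 10^{-5}$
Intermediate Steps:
$\frac{1}{2996 - 29781} = \frac{1}{-26785} = - \frac{1}{26785}$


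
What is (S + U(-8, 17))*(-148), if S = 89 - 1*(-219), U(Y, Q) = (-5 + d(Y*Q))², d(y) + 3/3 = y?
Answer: -3029856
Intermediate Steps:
d(y) = -1 + y
U(Y, Q) = (-6 + Q*Y)² (U(Y, Q) = (-5 + (-1 + Y*Q))² = (-5 + (-1 + Q*Y))² = (-6 + Q*Y)²)
S = 308 (S = 89 + 219 = 308)
(S + U(-8, 17))*(-148) = (308 + (-6 + 17*(-8))²)*(-148) = (308 + (-6 - 136)²)*(-148) = (308 + (-142)²)*(-148) = (308 + 20164)*(-148) = 20472*(-148) = -3029856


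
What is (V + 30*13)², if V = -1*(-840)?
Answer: 1512900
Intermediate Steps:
V = 840
(V + 30*13)² = (840 + 30*13)² = (840 + 390)² = 1230² = 1512900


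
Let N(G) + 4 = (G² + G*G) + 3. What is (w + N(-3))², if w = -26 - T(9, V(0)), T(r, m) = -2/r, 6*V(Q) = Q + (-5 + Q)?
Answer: 6241/81 ≈ 77.049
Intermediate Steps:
N(G) = -1 + 2*G² (N(G) = -4 + ((G² + G*G) + 3) = -4 + ((G² + G²) + 3) = -4 + (2*G² + 3) = -4 + (3 + 2*G²) = -1 + 2*G²)
V(Q) = -⅚ + Q/3 (V(Q) = (Q + (-5 + Q))/6 = (-5 + 2*Q)/6 = -⅚ + Q/3)
w = -232/9 (w = -26 - (-2)/9 = -26 - 1*(-2/9) = -26 + 2/9 = -232/9 ≈ -25.778)
(w + N(-3))² = (-232/9 + (-1 + 2*(-3)²))² = (-232/9 + (-1 + 2*9))² = (-232/9 + (-1 + 18))² = (-232/9 + 17)² = (-79/9)² = 6241/81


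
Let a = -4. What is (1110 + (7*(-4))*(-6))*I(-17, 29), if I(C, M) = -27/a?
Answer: 17253/2 ≈ 8626.5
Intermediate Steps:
I(C, M) = 27/4 (I(C, M) = -27/(-4) = -27*(-1/4) = 27/4)
(1110 + (7*(-4))*(-6))*I(-17, 29) = (1110 + (7*(-4))*(-6))*(27/4) = (1110 - 28*(-6))*(27/4) = (1110 + 168)*(27/4) = 1278*(27/4) = 17253/2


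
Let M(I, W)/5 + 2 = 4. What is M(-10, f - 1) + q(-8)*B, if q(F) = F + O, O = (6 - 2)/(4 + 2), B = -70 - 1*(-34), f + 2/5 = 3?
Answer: 274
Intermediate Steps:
f = 13/5 (f = -⅖ + 3 = 13/5 ≈ 2.6000)
B = -36 (B = -70 + 34 = -36)
M(I, W) = 10 (M(I, W) = -10 + 5*4 = -10 + 20 = 10)
O = ⅔ (O = 4/6 = 4*(⅙) = ⅔ ≈ 0.66667)
q(F) = ⅔ + F (q(F) = F + ⅔ = ⅔ + F)
M(-10, f - 1) + q(-8)*B = 10 + (⅔ - 8)*(-36) = 10 - 22/3*(-36) = 10 + 264 = 274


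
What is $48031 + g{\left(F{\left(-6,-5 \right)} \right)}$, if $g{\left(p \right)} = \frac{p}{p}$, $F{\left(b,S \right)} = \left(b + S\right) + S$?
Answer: $48032$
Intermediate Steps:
$F{\left(b,S \right)} = b + 2 S$ ($F{\left(b,S \right)} = \left(S + b\right) + S = b + 2 S$)
$g{\left(p \right)} = 1$
$48031 + g{\left(F{\left(-6,-5 \right)} \right)} = 48031 + 1 = 48032$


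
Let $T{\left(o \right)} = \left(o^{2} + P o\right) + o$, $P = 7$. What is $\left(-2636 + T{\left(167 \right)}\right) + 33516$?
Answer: $60105$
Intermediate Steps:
$T{\left(o \right)} = o^{2} + 8 o$ ($T{\left(o \right)} = \left(o^{2} + 7 o\right) + o = o^{2} + 8 o$)
$\left(-2636 + T{\left(167 \right)}\right) + 33516 = \left(-2636 + 167 \left(8 + 167\right)\right) + 33516 = \left(-2636 + 167 \cdot 175\right) + 33516 = \left(-2636 + 29225\right) + 33516 = 26589 + 33516 = 60105$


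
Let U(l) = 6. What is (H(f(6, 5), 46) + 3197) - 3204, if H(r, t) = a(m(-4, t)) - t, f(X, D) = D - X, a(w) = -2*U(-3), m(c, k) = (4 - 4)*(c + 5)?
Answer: -65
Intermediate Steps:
m(c, k) = 0 (m(c, k) = 0*(5 + c) = 0)
a(w) = -12 (a(w) = -2*6 = -12)
H(r, t) = -12 - t
(H(f(6, 5), 46) + 3197) - 3204 = ((-12 - 1*46) + 3197) - 3204 = ((-12 - 46) + 3197) - 3204 = (-58 + 3197) - 3204 = 3139 - 3204 = -65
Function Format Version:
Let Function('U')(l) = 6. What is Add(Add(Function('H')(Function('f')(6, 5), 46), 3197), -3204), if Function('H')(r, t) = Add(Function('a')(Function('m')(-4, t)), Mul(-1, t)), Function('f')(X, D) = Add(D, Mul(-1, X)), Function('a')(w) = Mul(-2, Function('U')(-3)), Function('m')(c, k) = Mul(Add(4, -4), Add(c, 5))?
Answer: -65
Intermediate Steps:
Function('m')(c, k) = 0 (Function('m')(c, k) = Mul(0, Add(5, c)) = 0)
Function('a')(w) = -12 (Function('a')(w) = Mul(-2, 6) = -12)
Function('H')(r, t) = Add(-12, Mul(-1, t))
Add(Add(Function('H')(Function('f')(6, 5), 46), 3197), -3204) = Add(Add(Add(-12, Mul(-1, 46)), 3197), -3204) = Add(Add(Add(-12, -46), 3197), -3204) = Add(Add(-58, 3197), -3204) = Add(3139, -3204) = -65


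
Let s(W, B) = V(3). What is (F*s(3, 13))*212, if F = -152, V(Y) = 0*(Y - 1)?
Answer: 0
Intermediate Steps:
V(Y) = 0 (V(Y) = 0*(-1 + Y) = 0)
s(W, B) = 0
(F*s(3, 13))*212 = -152*0*212 = 0*212 = 0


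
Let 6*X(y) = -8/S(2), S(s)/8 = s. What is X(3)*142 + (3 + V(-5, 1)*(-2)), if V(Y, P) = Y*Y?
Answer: -353/6 ≈ -58.833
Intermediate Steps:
S(s) = 8*s
X(y) = -1/12 (X(y) = (-8/(8*2))/6 = (-8/16)/6 = (-8*1/16)/6 = (1/6)*(-1/2) = -1/12)
V(Y, P) = Y**2
X(3)*142 + (3 + V(-5, 1)*(-2)) = -1/12*142 + (3 + (-5)**2*(-2)) = -71/6 + (3 + 25*(-2)) = -71/6 + (3 - 50) = -71/6 - 47 = -353/6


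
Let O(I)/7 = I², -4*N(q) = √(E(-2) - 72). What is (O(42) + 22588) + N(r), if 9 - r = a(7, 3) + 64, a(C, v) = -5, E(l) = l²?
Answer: 34936 - I*√17/2 ≈ 34936.0 - 2.0616*I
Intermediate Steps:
r = -50 (r = 9 - (-5 + 64) = 9 - 1*59 = 9 - 59 = -50)
N(q) = -I*√17/2 (N(q) = -√((-2)² - 72)/4 = -√(4 - 72)/4 = -I*√17/2)
O(I) = 7*I²
(O(42) + 22588) + N(r) = (7*42² + 22588) - I*√17/2 = (7*1764 + 22588) - I*√17/2 = (12348 + 22588) - I*√17/2 = 34936 - I*√17/2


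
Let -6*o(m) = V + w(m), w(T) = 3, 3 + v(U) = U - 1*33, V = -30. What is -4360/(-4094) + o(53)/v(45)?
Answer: 6407/4094 ≈ 1.5650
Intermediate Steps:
v(U) = -36 + U (v(U) = -3 + (U - 1*33) = -3 + (U - 33) = -3 + (-33 + U) = -36 + U)
o(m) = 9/2 (o(m) = -(-30 + 3)/6 = -1/6*(-27) = 9/2)
-4360/(-4094) + o(53)/v(45) = -4360/(-4094) + 9/(2*(-36 + 45)) = -4360*(-1/4094) + (9/2)/9 = 2180/2047 + (9/2)*(1/9) = 2180/2047 + 1/2 = 6407/4094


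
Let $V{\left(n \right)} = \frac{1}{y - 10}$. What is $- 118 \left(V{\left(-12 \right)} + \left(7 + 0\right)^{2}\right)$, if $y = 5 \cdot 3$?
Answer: $- \frac{29028}{5} \approx -5805.6$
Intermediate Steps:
$y = 15$
$V{\left(n \right)} = \frac{1}{5}$ ($V{\left(n \right)} = \frac{1}{15 - 10} = \frac{1}{5}$)
$- 118 \left(V{\left(-12 \right)} + \left(7 + 0\right)^{2}\right) = - 118 \left(\frac{1}{5} + \left(7 + 0\right)^{2}\right) = - 118 \left(\frac{1}{5} + 7^{2}\right) = - 118 \left(\frac{1}{5} + 49\right) = \left(-118\right) \frac{246}{5} = - \frac{29028}{5}$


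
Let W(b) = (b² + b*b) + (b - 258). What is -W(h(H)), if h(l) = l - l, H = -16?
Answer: 258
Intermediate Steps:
h(l) = 0
W(b) = -258 + b + 2*b² (W(b) = (b² + b²) + (-258 + b) = 2*b² + (-258 + b) = -258 + b + 2*b²)
-W(h(H)) = -(-258 + 0 + 2*0²) = -(-258 + 0 + 2*0) = -(-258 + 0 + 0) = -1*(-258) = 258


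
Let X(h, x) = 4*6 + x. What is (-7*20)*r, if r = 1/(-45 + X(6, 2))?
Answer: 140/19 ≈ 7.3684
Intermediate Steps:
X(h, x) = 24 + x
r = -1/19 (r = 1/(-45 + (24 + 2)) = 1/(-45 + 26) = 1/(-19) = -1/19 ≈ -0.052632)
(-7*20)*r = -7*20*(-1/19) = -140*(-1/19) = 140/19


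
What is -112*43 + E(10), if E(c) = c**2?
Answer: -4716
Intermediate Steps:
-112*43 + E(10) = -112*43 + 10**2 = -4816 + 100 = -4716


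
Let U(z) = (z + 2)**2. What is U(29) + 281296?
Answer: 282257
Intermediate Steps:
U(z) = (2 + z)**2
U(29) + 281296 = (2 + 29)**2 + 281296 = 31**2 + 281296 = 961 + 281296 = 282257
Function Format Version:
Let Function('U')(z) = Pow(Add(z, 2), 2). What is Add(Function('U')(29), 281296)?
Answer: 282257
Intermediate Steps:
Function('U')(z) = Pow(Add(2, z), 2)
Add(Function('U')(29), 281296) = Add(Pow(Add(2, 29), 2), 281296) = Add(Pow(31, 2), 281296) = Add(961, 281296) = 282257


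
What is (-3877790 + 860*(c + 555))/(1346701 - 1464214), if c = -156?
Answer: 3534650/117513 ≈ 30.079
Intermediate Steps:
(-3877790 + 860*(c + 555))/(1346701 - 1464214) = (-3877790 + 860*(-156 + 555))/(1346701 - 1464214) = (-3877790 + 860*399)/(-117513) = (-3877790 + 343140)*(-1/117513) = -3534650*(-1/117513) = 3534650/117513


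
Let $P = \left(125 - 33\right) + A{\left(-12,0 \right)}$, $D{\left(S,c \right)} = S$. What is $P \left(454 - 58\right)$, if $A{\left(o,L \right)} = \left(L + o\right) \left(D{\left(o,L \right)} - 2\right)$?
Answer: $102960$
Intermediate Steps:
$A{\left(o,L \right)} = \left(-2 + o\right) \left(L + o\right)$ ($A{\left(o,L \right)} = \left(L + o\right) \left(o - 2\right) = \left(L + o\right) \left(-2 + o\right) = \left(-2 + o\right) \left(L + o\right)$)
$P = 260$ ($P = \left(125 - 33\right) + \left(\left(-12\right)^{2} - 0 - -24 + 0 \left(-12\right)\right) = 92 + \left(144 + 0 + 24 + 0\right) = 92 + 168 = 260$)
$P \left(454 - 58\right) = 260 \left(454 - 58\right) = 260 \cdot 396 = 102960$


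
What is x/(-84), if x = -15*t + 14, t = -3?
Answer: -59/84 ≈ -0.70238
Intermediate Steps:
x = 59 (x = -15*(-3) + 14 = 45 + 14 = 59)
x/(-84) = 59/(-84) = 59*(-1/84) = -59/84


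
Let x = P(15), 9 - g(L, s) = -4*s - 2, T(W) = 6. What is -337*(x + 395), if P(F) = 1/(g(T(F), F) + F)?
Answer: -11448227/86 ≈ -1.3312e+5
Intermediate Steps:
g(L, s) = 11 + 4*s (g(L, s) = 9 - (-4*s - 2) = 9 - (-2 - 4*s) = 9 + (2 + 4*s) = 11 + 4*s)
P(F) = 1/(11 + 5*F) (P(F) = 1/((11 + 4*F) + F) = 1/(11 + 5*F))
x = 1/86 (x = 1/(11 + 5*15) = 1/(11 + 75) = 1/86 ≈ 0.011628)
-337*(x + 395) = -337*(1/86 + 395) = -337*33971/86 = -11448227/86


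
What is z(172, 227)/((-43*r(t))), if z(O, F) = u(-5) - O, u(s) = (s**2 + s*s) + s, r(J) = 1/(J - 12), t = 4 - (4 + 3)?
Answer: -1905/43 ≈ -44.302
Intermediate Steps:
t = -3 (t = 4 - 1*7 = 4 - 7 = -3)
r(J) = 1/(-12 + J)
u(s) = s + 2*s**2 (u(s) = (s**2 + s**2) + s = 2*s**2 + s = s + 2*s**2)
z(O, F) = 45 - O (z(O, F) = -5*(1 + 2*(-5)) - O = -5*(1 - 10) - O = -5*(-9) - O = 45 - O)
z(172, 227)/((-43*r(t))) = (45 - 1*172)/((-43/(-12 - 3))) = (45 - 172)/((-43/(-15))) = -127/((-43*(-1/15))) = -127/43/15 = -127*15/43 = -1905/43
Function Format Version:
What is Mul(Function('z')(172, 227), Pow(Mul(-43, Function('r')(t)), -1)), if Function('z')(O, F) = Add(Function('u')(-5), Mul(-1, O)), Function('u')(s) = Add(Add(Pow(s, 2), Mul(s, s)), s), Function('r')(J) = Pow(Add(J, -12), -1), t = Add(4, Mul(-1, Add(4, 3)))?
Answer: Rational(-1905, 43) ≈ -44.302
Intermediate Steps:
t = -3 (t = Add(4, Mul(-1, 7)) = Add(4, -7) = -3)
Function('r')(J) = Pow(Add(-12, J), -1)
Function('u')(s) = Add(s, Mul(2, Pow(s, 2))) (Function('u')(s) = Add(Add(Pow(s, 2), Pow(s, 2)), s) = Add(Mul(2, Pow(s, 2)), s) = Add(s, Mul(2, Pow(s, 2))))
Function('z')(O, F) = Add(45, Mul(-1, O)) (Function('z')(O, F) = Add(Mul(-5, Add(1, Mul(2, -5))), Mul(-1, O)) = Add(Mul(-5, Add(1, -10)), Mul(-1, O)) = Add(Mul(-5, -9), Mul(-1, O)) = Add(45, Mul(-1, O)))
Mul(Function('z')(172, 227), Pow(Mul(-43, Function('r')(t)), -1)) = Mul(Add(45, Mul(-1, 172)), Pow(Mul(-43, Pow(Add(-12, -3), -1)), -1)) = Mul(Add(45, -172), Pow(Mul(-43, Pow(-15, -1)), -1)) = Mul(-127, Pow(Mul(-43, Rational(-1, 15)), -1)) = Mul(-127, Pow(Rational(43, 15), -1)) = Mul(-127, Rational(15, 43)) = Rational(-1905, 43)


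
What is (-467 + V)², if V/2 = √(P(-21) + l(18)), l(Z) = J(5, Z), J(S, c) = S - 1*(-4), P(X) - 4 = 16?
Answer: 218205 - 1868*√29 ≈ 2.0815e+5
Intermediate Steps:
P(X) = 20 (P(X) = 4 + 16 = 20)
J(S, c) = 4 + S (J(S, c) = S + 4 = 4 + S)
l(Z) = 9 (l(Z) = 4 + 5 = 9)
V = 2*√29 (V = 2*√(20 + 9) = 2*√29 ≈ 10.770)
(-467 + V)² = (-467 + 2*√29)²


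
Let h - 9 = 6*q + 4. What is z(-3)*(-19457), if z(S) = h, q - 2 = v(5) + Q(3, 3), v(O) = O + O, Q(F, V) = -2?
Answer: -1420361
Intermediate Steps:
v(O) = 2*O
q = 10 (q = 2 + (2*5 - 2) = 2 + (10 - 2) = 2 + 8 = 10)
h = 73 (h = 9 + (6*10 + 4) = 9 + (60 + 4) = 9 + 64 = 73)
z(S) = 73
z(-3)*(-19457) = 73*(-19457) = -1420361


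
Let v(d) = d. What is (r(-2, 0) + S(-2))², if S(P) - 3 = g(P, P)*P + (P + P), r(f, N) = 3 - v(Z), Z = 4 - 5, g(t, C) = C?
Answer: 49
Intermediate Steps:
Z = -1
r(f, N) = 4 (r(f, N) = 3 - 1*(-1) = 3 + 1 = 4)
S(P) = 3 + P² + 2*P (S(P) = 3 + (P*P + (P + P)) = 3 + (P² + 2*P) = 3 + P² + 2*P)
(r(-2, 0) + S(-2))² = (4 + (3 + (-2)² + 2*(-2)))² = (4 + (3 + 4 - 4))² = (4 + 3)² = 7² = 49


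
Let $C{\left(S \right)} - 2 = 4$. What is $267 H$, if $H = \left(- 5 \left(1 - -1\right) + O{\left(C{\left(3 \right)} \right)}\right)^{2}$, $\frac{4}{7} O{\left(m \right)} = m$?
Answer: $\frac{267}{4} \approx 66.75$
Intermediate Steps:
$C{\left(S \right)} = 6$ ($C{\left(S \right)} = 2 + 4 = 6$)
$O{\left(m \right)} = \frac{7 m}{4}$
$H = \frac{1}{4}$ ($H = \left(- 5 \left(1 - -1\right) + \frac{7}{4} \cdot 6\right)^{2} = \left(- 5 \left(1 + 1\right) + \frac{21}{2}\right)^{2} = \left(\left(-5\right) 2 + \frac{21}{2}\right)^{2} = \left(-10 + \frac{21}{2}\right)^{2} = \left(\frac{1}{2}\right)^{2} = \frac{1}{4} \approx 0.25$)
$267 H = 267 \cdot \frac{1}{4} = \frac{267}{4}$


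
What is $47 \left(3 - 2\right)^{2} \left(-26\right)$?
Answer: $-1222$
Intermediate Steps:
$47 \left(3 - 2\right)^{2} \left(-26\right) = 47 \cdot 1^{2} \left(-26\right) = 47 \cdot 1 \left(-26\right) = 47 \left(-26\right) = -1222$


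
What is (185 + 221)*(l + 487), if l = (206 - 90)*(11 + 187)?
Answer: 9522730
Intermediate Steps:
l = 22968 (l = 116*198 = 22968)
(185 + 221)*(l + 487) = (185 + 221)*(22968 + 487) = 406*23455 = 9522730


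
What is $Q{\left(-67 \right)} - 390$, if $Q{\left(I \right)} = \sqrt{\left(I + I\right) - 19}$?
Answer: $-390 + 3 i \sqrt{17} \approx -390.0 + 12.369 i$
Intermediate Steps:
$Q{\left(I \right)} = \sqrt{-19 + 2 I}$ ($Q{\left(I \right)} = \sqrt{2 I - 19} = \sqrt{-19 + 2 I}$)
$Q{\left(-67 \right)} - 390 = \sqrt{-19 + 2 \left(-67\right)} - 390 = \sqrt{-19 - 134} - 390 = \sqrt{-153} - 390 = 3 i \sqrt{17} - 390 = -390 + 3 i \sqrt{17}$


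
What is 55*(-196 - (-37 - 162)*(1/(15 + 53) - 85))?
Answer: -63984195/68 ≈ -9.4094e+5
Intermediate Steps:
55*(-196 - (-37 - 162)*(1/(15 + 53) - 85)) = 55*(-196 - (-199)*(1/68 - 85)) = 55*(-196 - (-199)*(-5779)/68) = 55*(-196 - 1*1150021/68) = 55*(-196 - 1150021/68) = 55*(-1163349/68) = -63984195/68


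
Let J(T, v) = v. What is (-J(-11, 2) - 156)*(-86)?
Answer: 13588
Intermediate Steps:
(-J(-11, 2) - 156)*(-86) = (-1*2 - 156)*(-86) = (-2 - 156)*(-86) = -158*(-86) = 13588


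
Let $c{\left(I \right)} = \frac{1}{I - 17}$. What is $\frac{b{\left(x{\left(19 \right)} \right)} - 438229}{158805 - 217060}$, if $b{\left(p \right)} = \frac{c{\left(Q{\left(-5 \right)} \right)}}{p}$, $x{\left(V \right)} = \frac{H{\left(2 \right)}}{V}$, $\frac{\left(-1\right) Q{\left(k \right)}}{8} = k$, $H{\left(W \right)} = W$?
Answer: $\frac{4031703}{535946} \approx 7.5226$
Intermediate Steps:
$Q{\left(k \right)} = - 8 k$
$c{\left(I \right)} = \frac{1}{-17 + I}$
$x{\left(V \right)} = \frac{2}{V}$
$b{\left(p \right)} = \frac{1}{23 p}$ ($b{\left(p \right)} = \frac{1}{\left(-17 - -40\right) p} = \frac{1}{\left(-17 + 40\right) p} = \frac{1}{23 p}$)
$\frac{b{\left(x{\left(19 \right)} \right)} - 438229}{158805 - 217060} = \frac{\frac{1}{23 \cdot \frac{2}{19}} - 438229}{158805 - 217060} = \frac{\frac{1}{23 \cdot 2 \cdot \frac{1}{19}} - 438229}{-58255} = \left(\frac{1}{23 \cdot \frac{2}{19}} - 438229\right) \left(- \frac{1}{58255}\right) = \left(\frac{1}{23} \cdot \frac{19}{2} - 438229\right) \left(- \frac{1}{58255}\right) = \left(\frac{19}{46} - 438229\right) \left(- \frac{1}{58255}\right) = \left(- \frac{20158515}{46}\right) \left(- \frac{1}{58255}\right) = \frac{4031703}{535946}$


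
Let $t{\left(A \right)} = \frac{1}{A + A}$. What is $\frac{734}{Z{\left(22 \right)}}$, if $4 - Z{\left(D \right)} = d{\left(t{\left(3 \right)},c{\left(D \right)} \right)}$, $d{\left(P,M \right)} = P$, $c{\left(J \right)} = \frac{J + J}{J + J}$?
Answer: $\frac{4404}{23} \approx 191.48$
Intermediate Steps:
$c{\left(J \right)} = 1$ ($c{\left(J \right)} = \frac{2 J}{2 J} = 2 J \frac{1}{2 J} = 1$)
$t{\left(A \right)} = \frac{1}{2 A}$
$Z{\left(D \right)} = \frac{23}{6}$ ($Z{\left(D \right)} = 4 - \frac{1}{2 \cdot 3} = 4 - \frac{1}{2} \cdot \frac{1}{3} = 4 - \frac{1}{6} = \frac{23}{6}$)
$\frac{734}{Z{\left(22 \right)}} = \frac{734}{\frac{23}{6}} = 734 \cdot \frac{6}{23} = \frac{4404}{23}$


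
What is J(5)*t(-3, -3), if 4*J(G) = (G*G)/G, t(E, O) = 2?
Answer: 5/2 ≈ 2.5000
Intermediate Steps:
J(G) = G/4 (J(G) = ((G*G)/G)/4 = (G²/G)/4 = G/4)
J(5)*t(-3, -3) = ((¼)*5)*2 = (5/4)*2 = 5/2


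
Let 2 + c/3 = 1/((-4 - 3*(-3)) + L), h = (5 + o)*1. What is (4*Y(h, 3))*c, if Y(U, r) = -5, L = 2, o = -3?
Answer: 780/7 ≈ 111.43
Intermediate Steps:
h = 2 (h = (5 - 3)*1 = 2*1 = 2)
c = -39/7 (c = -6 + 3/((-4 - 3*(-3)) + 2) = -6 + 3/((-4 + 9) + 2) = -6 + 3/(5 + 2) = -6 + 3/7 = -39/7 ≈ -5.5714)
(4*Y(h, 3))*c = (4*(-5))*(-39/7) = -20*(-39/7) = 780/7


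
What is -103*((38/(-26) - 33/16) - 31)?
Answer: 739643/208 ≈ 3556.0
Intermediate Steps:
-103*((38/(-26) - 33/16) - 31) = -103*((38*(-1/26) - 33*1/16) - 31) = -103*((-19/13 - 33/16) - 31) = -103*(-733/208 - 31) = -103*(-7181/208) = 739643/208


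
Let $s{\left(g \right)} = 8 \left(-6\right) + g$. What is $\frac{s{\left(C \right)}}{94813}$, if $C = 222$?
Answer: $\frac{174}{94813} \approx 0.0018352$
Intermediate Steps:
$s{\left(g \right)} = -48 + g$
$\frac{s{\left(C \right)}}{94813} = \frac{-48 + 222}{94813} = 174 \cdot \frac{1}{94813} = \frac{174}{94813}$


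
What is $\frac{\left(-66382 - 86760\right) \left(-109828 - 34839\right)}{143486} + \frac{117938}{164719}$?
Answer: $\frac{1824649722214117}{11817435217} \approx 1.544 \cdot 10^{5}$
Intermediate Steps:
$\frac{\left(-66382 - 86760\right) \left(-109828 - 34839\right)}{143486} + \frac{117938}{164719} = \left(-153142\right) \left(-144667\right) \frac{1}{143486} + 117938 \cdot \frac{1}{164719} = 22154593714 \cdot \frac{1}{143486} + \frac{117938}{164719} = \frac{11077296857}{71743} + \frac{117938}{164719} = \frac{1824649722214117}{11817435217}$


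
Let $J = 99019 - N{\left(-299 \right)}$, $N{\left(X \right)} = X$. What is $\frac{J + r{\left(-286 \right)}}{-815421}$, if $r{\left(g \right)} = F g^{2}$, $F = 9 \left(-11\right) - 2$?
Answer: $\frac{8162078}{815421} \approx 10.01$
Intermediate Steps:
$F = -101$ ($F = -99 - 2 = -101$)
$J = 99318$ ($J = 99019 - -299 = 99019 + 299 = 99318$)
$r{\left(g \right)} = - 101 g^{2}$
$\frac{J + r{\left(-286 \right)}}{-815421} = \frac{99318 - 101 \left(-286\right)^{2}}{-815421} = \left(99318 - 8261396\right) \left(- \frac{1}{815421}\right) = \left(-8162078\right) \left(- \frac{1}{815421}\right) = \frac{8162078}{815421}$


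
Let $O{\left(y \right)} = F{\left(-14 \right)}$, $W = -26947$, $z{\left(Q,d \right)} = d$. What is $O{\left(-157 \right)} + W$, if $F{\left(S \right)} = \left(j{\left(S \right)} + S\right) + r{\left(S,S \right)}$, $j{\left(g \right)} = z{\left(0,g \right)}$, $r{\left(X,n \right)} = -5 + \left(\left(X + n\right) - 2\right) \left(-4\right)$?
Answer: $-26860$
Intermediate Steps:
$r{\left(X,n \right)} = 3 - 4 X - 4 n$ ($r{\left(X,n \right)} = -5 + \left(-2 + X + n\right) \left(-4\right) = -5 - \left(-8 + 4 X + 4 n\right) = 3 - 4 X - 4 n$)
$j{\left(g \right)} = g$
$F{\left(S \right)} = 3 - 6 S$ ($F{\left(S \right)} = \left(S + S\right) - \left(-3 + 8 S\right) = 2 S - \left(-3 + 8 S\right) = 3 - 6 S$)
$O{\left(y \right)} = 87$ ($O{\left(y \right)} = 3 - -84 = 3 + 84 = 87$)
$O{\left(-157 \right)} + W = 87 - 26947 = -26860$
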